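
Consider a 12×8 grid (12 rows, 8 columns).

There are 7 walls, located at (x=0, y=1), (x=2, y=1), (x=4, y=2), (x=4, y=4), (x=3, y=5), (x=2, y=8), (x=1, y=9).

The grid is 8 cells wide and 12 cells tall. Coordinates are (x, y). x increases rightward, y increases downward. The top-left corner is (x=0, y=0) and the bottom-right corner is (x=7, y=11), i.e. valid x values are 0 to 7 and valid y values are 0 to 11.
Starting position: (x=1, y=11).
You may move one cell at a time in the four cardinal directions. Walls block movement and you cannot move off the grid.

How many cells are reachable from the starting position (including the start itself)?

BFS flood-fill from (x=1, y=11):
  Distance 0: (x=1, y=11)
  Distance 1: (x=1, y=10), (x=0, y=11), (x=2, y=11)
  Distance 2: (x=0, y=10), (x=2, y=10), (x=3, y=11)
  Distance 3: (x=0, y=9), (x=2, y=9), (x=3, y=10), (x=4, y=11)
  Distance 4: (x=0, y=8), (x=3, y=9), (x=4, y=10), (x=5, y=11)
  Distance 5: (x=0, y=7), (x=1, y=8), (x=3, y=8), (x=4, y=9), (x=5, y=10), (x=6, y=11)
  Distance 6: (x=0, y=6), (x=1, y=7), (x=3, y=7), (x=4, y=8), (x=5, y=9), (x=6, y=10), (x=7, y=11)
  Distance 7: (x=0, y=5), (x=1, y=6), (x=3, y=6), (x=2, y=7), (x=4, y=7), (x=5, y=8), (x=6, y=9), (x=7, y=10)
  Distance 8: (x=0, y=4), (x=1, y=5), (x=2, y=6), (x=4, y=6), (x=5, y=7), (x=6, y=8), (x=7, y=9)
  Distance 9: (x=0, y=3), (x=1, y=4), (x=2, y=5), (x=4, y=5), (x=5, y=6), (x=6, y=7), (x=7, y=8)
  Distance 10: (x=0, y=2), (x=1, y=3), (x=2, y=4), (x=5, y=5), (x=6, y=6), (x=7, y=7)
  Distance 11: (x=1, y=2), (x=2, y=3), (x=3, y=4), (x=5, y=4), (x=6, y=5), (x=7, y=6)
  Distance 12: (x=1, y=1), (x=2, y=2), (x=3, y=3), (x=5, y=3), (x=6, y=4), (x=7, y=5)
  Distance 13: (x=1, y=0), (x=3, y=2), (x=5, y=2), (x=4, y=3), (x=6, y=3), (x=7, y=4)
  Distance 14: (x=0, y=0), (x=2, y=0), (x=3, y=1), (x=5, y=1), (x=6, y=2), (x=7, y=3)
  Distance 15: (x=3, y=0), (x=5, y=0), (x=4, y=1), (x=6, y=1), (x=7, y=2)
  Distance 16: (x=4, y=0), (x=6, y=0), (x=7, y=1)
  Distance 17: (x=7, y=0)
Total reachable: 89 (grid has 89 open cells total)

Answer: Reachable cells: 89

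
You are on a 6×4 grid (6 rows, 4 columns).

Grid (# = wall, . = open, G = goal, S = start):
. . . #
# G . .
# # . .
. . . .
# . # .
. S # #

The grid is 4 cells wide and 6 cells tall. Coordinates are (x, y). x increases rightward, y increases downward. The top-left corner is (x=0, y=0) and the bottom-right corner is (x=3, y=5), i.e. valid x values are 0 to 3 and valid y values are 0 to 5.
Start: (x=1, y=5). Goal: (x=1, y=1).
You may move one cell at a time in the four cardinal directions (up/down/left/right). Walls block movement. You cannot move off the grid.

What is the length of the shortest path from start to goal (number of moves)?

Answer: Shortest path length: 6

Derivation:
BFS from (x=1, y=5) until reaching (x=1, y=1):
  Distance 0: (x=1, y=5)
  Distance 1: (x=1, y=4), (x=0, y=5)
  Distance 2: (x=1, y=3)
  Distance 3: (x=0, y=3), (x=2, y=3)
  Distance 4: (x=2, y=2), (x=3, y=3)
  Distance 5: (x=2, y=1), (x=3, y=2), (x=3, y=4)
  Distance 6: (x=2, y=0), (x=1, y=1), (x=3, y=1)  <- goal reached here
One shortest path (6 moves): (x=1, y=5) -> (x=1, y=4) -> (x=1, y=3) -> (x=2, y=3) -> (x=2, y=2) -> (x=2, y=1) -> (x=1, y=1)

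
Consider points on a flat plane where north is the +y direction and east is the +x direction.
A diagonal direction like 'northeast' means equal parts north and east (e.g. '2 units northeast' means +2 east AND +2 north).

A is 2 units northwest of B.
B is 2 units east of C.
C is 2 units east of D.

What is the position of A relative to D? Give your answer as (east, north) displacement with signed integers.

Place D at the origin (east=0, north=0).
  C is 2 units east of D: delta (east=+2, north=+0); C at (east=2, north=0).
  B is 2 units east of C: delta (east=+2, north=+0); B at (east=4, north=0).
  A is 2 units northwest of B: delta (east=-2, north=+2); A at (east=2, north=2).
Therefore A relative to D: (east=2, north=2).

Answer: A is at (east=2, north=2) relative to D.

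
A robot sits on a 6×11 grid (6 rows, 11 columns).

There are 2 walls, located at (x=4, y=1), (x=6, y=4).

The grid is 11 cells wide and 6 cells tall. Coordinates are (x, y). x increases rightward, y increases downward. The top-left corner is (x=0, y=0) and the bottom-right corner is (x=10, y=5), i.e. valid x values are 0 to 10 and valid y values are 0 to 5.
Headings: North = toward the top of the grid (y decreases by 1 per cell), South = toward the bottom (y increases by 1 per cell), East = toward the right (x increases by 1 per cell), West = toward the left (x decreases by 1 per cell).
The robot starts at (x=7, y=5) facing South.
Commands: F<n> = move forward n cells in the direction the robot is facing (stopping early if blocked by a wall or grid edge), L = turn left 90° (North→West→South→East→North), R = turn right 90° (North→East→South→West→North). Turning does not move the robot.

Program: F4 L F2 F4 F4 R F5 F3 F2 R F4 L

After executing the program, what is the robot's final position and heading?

Answer: Final position: (x=6, y=5), facing South

Derivation:
Start: (x=7, y=5), facing South
  F4: move forward 0/4 (blocked), now at (x=7, y=5)
  L: turn left, now facing East
  F2: move forward 2, now at (x=9, y=5)
  F4: move forward 1/4 (blocked), now at (x=10, y=5)
  F4: move forward 0/4 (blocked), now at (x=10, y=5)
  R: turn right, now facing South
  F5: move forward 0/5 (blocked), now at (x=10, y=5)
  F3: move forward 0/3 (blocked), now at (x=10, y=5)
  F2: move forward 0/2 (blocked), now at (x=10, y=5)
  R: turn right, now facing West
  F4: move forward 4, now at (x=6, y=5)
  L: turn left, now facing South
Final: (x=6, y=5), facing South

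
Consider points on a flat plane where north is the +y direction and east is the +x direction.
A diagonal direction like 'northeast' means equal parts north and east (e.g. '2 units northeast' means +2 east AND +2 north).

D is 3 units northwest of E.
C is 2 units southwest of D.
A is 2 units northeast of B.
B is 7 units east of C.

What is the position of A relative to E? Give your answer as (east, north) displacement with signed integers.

Place E at the origin (east=0, north=0).
  D is 3 units northwest of E: delta (east=-3, north=+3); D at (east=-3, north=3).
  C is 2 units southwest of D: delta (east=-2, north=-2); C at (east=-5, north=1).
  B is 7 units east of C: delta (east=+7, north=+0); B at (east=2, north=1).
  A is 2 units northeast of B: delta (east=+2, north=+2); A at (east=4, north=3).
Therefore A relative to E: (east=4, north=3).

Answer: A is at (east=4, north=3) relative to E.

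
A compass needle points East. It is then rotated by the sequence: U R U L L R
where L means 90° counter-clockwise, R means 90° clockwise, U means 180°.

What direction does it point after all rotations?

Answer: Final heading: East

Derivation:
Start: East
  U (U-turn (180°)) -> West
  R (right (90° clockwise)) -> North
  U (U-turn (180°)) -> South
  L (left (90° counter-clockwise)) -> East
  L (left (90° counter-clockwise)) -> North
  R (right (90° clockwise)) -> East
Final: East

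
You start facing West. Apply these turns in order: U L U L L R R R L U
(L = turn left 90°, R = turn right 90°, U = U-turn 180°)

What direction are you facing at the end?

Answer: Final heading: North

Derivation:
Start: West
  U (U-turn (180°)) -> East
  L (left (90° counter-clockwise)) -> North
  U (U-turn (180°)) -> South
  L (left (90° counter-clockwise)) -> East
  L (left (90° counter-clockwise)) -> North
  R (right (90° clockwise)) -> East
  R (right (90° clockwise)) -> South
  R (right (90° clockwise)) -> West
  L (left (90° counter-clockwise)) -> South
  U (U-turn (180°)) -> North
Final: North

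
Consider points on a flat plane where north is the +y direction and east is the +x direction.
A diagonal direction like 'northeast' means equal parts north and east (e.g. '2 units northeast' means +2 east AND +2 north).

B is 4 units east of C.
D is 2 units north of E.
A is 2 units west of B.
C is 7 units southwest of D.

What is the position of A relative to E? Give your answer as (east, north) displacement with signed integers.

Answer: A is at (east=-5, north=-5) relative to E.

Derivation:
Place E at the origin (east=0, north=0).
  D is 2 units north of E: delta (east=+0, north=+2); D at (east=0, north=2).
  C is 7 units southwest of D: delta (east=-7, north=-7); C at (east=-7, north=-5).
  B is 4 units east of C: delta (east=+4, north=+0); B at (east=-3, north=-5).
  A is 2 units west of B: delta (east=-2, north=+0); A at (east=-5, north=-5).
Therefore A relative to E: (east=-5, north=-5).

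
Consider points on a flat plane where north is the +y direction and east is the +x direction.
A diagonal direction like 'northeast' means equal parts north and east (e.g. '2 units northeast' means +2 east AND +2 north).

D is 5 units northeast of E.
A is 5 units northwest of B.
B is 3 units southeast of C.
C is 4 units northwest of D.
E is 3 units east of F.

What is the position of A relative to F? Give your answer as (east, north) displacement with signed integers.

Place F at the origin (east=0, north=0).
  E is 3 units east of F: delta (east=+3, north=+0); E at (east=3, north=0).
  D is 5 units northeast of E: delta (east=+5, north=+5); D at (east=8, north=5).
  C is 4 units northwest of D: delta (east=-4, north=+4); C at (east=4, north=9).
  B is 3 units southeast of C: delta (east=+3, north=-3); B at (east=7, north=6).
  A is 5 units northwest of B: delta (east=-5, north=+5); A at (east=2, north=11).
Therefore A relative to F: (east=2, north=11).

Answer: A is at (east=2, north=11) relative to F.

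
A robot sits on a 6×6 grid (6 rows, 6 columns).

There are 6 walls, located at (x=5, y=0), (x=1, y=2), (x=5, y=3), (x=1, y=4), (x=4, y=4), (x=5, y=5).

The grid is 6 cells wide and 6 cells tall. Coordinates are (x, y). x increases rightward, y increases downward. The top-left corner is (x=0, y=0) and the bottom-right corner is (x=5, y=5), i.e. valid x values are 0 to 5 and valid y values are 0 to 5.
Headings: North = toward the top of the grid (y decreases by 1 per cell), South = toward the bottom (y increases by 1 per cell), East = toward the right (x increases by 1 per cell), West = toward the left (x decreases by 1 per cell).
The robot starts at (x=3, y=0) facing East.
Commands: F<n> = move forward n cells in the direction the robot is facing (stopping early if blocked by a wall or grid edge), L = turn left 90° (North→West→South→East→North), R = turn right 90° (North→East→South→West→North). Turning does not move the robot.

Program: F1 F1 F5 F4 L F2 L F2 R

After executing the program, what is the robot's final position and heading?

Answer: Final position: (x=2, y=0), facing North

Derivation:
Start: (x=3, y=0), facing East
  F1: move forward 1, now at (x=4, y=0)
  F1: move forward 0/1 (blocked), now at (x=4, y=0)
  F5: move forward 0/5 (blocked), now at (x=4, y=0)
  F4: move forward 0/4 (blocked), now at (x=4, y=0)
  L: turn left, now facing North
  F2: move forward 0/2 (blocked), now at (x=4, y=0)
  L: turn left, now facing West
  F2: move forward 2, now at (x=2, y=0)
  R: turn right, now facing North
Final: (x=2, y=0), facing North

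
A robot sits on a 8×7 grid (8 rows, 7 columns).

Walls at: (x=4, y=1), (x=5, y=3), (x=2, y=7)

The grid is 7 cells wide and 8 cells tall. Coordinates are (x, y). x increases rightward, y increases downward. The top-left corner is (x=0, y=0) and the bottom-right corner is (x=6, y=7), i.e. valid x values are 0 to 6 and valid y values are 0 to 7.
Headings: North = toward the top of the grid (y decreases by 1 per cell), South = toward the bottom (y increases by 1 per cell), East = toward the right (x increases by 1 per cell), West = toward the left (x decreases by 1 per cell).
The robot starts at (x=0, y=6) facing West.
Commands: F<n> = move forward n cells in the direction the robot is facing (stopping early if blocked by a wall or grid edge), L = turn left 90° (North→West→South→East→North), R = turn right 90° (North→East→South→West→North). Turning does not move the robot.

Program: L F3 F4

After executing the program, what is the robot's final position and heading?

Start: (x=0, y=6), facing West
  L: turn left, now facing South
  F3: move forward 1/3 (blocked), now at (x=0, y=7)
  F4: move forward 0/4 (blocked), now at (x=0, y=7)
Final: (x=0, y=7), facing South

Answer: Final position: (x=0, y=7), facing South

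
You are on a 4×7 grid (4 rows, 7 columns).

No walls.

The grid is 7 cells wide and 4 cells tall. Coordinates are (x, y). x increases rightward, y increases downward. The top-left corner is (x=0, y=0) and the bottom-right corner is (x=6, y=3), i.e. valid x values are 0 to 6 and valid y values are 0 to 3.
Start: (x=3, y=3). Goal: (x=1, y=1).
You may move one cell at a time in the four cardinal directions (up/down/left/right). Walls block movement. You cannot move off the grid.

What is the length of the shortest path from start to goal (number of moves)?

Answer: Shortest path length: 4

Derivation:
BFS from (x=3, y=3) until reaching (x=1, y=1):
  Distance 0: (x=3, y=3)
  Distance 1: (x=3, y=2), (x=2, y=3), (x=4, y=3)
  Distance 2: (x=3, y=1), (x=2, y=2), (x=4, y=2), (x=1, y=3), (x=5, y=3)
  Distance 3: (x=3, y=0), (x=2, y=1), (x=4, y=1), (x=1, y=2), (x=5, y=2), (x=0, y=3), (x=6, y=3)
  Distance 4: (x=2, y=0), (x=4, y=0), (x=1, y=1), (x=5, y=1), (x=0, y=2), (x=6, y=2)  <- goal reached here
One shortest path (4 moves): (x=3, y=3) -> (x=2, y=3) -> (x=1, y=3) -> (x=1, y=2) -> (x=1, y=1)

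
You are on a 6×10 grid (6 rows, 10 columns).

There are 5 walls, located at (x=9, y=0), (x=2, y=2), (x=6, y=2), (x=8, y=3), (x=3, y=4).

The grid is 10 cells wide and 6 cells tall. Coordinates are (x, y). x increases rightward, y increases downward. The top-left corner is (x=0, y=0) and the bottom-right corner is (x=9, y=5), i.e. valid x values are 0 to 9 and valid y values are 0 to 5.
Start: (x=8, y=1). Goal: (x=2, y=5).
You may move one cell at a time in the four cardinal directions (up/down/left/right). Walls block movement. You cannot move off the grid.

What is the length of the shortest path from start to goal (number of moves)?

BFS from (x=8, y=1) until reaching (x=2, y=5):
  Distance 0: (x=8, y=1)
  Distance 1: (x=8, y=0), (x=7, y=1), (x=9, y=1), (x=8, y=2)
  Distance 2: (x=7, y=0), (x=6, y=1), (x=7, y=2), (x=9, y=2)
  Distance 3: (x=6, y=0), (x=5, y=1), (x=7, y=3), (x=9, y=3)
  Distance 4: (x=5, y=0), (x=4, y=1), (x=5, y=2), (x=6, y=3), (x=7, y=4), (x=9, y=4)
  Distance 5: (x=4, y=0), (x=3, y=1), (x=4, y=2), (x=5, y=3), (x=6, y=4), (x=8, y=4), (x=7, y=5), (x=9, y=5)
  Distance 6: (x=3, y=0), (x=2, y=1), (x=3, y=2), (x=4, y=3), (x=5, y=4), (x=6, y=5), (x=8, y=5)
  Distance 7: (x=2, y=0), (x=1, y=1), (x=3, y=3), (x=4, y=4), (x=5, y=5)
  Distance 8: (x=1, y=0), (x=0, y=1), (x=1, y=2), (x=2, y=3), (x=4, y=5)
  Distance 9: (x=0, y=0), (x=0, y=2), (x=1, y=3), (x=2, y=4), (x=3, y=5)
  Distance 10: (x=0, y=3), (x=1, y=4), (x=2, y=5)  <- goal reached here
One shortest path (10 moves): (x=8, y=1) -> (x=7, y=1) -> (x=6, y=1) -> (x=5, y=1) -> (x=4, y=1) -> (x=3, y=1) -> (x=3, y=2) -> (x=3, y=3) -> (x=2, y=3) -> (x=2, y=4) -> (x=2, y=5)

Answer: Shortest path length: 10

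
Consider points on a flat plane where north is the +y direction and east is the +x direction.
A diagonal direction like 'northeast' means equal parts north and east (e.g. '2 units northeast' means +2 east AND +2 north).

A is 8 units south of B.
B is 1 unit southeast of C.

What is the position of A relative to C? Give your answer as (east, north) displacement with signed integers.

Answer: A is at (east=1, north=-9) relative to C.

Derivation:
Place C at the origin (east=0, north=0).
  B is 1 unit southeast of C: delta (east=+1, north=-1); B at (east=1, north=-1).
  A is 8 units south of B: delta (east=+0, north=-8); A at (east=1, north=-9).
Therefore A relative to C: (east=1, north=-9).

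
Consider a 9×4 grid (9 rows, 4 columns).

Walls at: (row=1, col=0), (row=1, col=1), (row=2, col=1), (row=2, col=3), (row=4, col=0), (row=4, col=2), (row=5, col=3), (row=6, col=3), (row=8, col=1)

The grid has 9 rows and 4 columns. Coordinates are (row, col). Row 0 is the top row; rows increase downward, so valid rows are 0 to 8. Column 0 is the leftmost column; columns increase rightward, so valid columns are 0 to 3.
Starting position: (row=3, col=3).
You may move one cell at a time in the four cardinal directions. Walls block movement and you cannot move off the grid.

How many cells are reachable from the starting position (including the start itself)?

BFS flood-fill from (row=3, col=3):
  Distance 0: (row=3, col=3)
  Distance 1: (row=3, col=2), (row=4, col=3)
  Distance 2: (row=2, col=2), (row=3, col=1)
  Distance 3: (row=1, col=2), (row=3, col=0), (row=4, col=1)
  Distance 4: (row=0, col=2), (row=1, col=3), (row=2, col=0), (row=5, col=1)
  Distance 5: (row=0, col=1), (row=0, col=3), (row=5, col=0), (row=5, col=2), (row=6, col=1)
  Distance 6: (row=0, col=0), (row=6, col=0), (row=6, col=2), (row=7, col=1)
  Distance 7: (row=7, col=0), (row=7, col=2)
  Distance 8: (row=7, col=3), (row=8, col=0), (row=8, col=2)
  Distance 9: (row=8, col=3)
Total reachable: 27 (grid has 27 open cells total)

Answer: Reachable cells: 27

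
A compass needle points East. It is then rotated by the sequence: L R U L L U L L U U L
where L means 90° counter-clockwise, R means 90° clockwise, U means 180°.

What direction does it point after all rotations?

Answer: Final heading: North

Derivation:
Start: East
  L (left (90° counter-clockwise)) -> North
  R (right (90° clockwise)) -> East
  U (U-turn (180°)) -> West
  L (left (90° counter-clockwise)) -> South
  L (left (90° counter-clockwise)) -> East
  U (U-turn (180°)) -> West
  L (left (90° counter-clockwise)) -> South
  L (left (90° counter-clockwise)) -> East
  U (U-turn (180°)) -> West
  U (U-turn (180°)) -> East
  L (left (90° counter-clockwise)) -> North
Final: North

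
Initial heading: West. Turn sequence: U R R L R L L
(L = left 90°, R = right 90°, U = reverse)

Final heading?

Answer: Final heading: East

Derivation:
Start: West
  U (U-turn (180°)) -> East
  R (right (90° clockwise)) -> South
  R (right (90° clockwise)) -> West
  L (left (90° counter-clockwise)) -> South
  R (right (90° clockwise)) -> West
  L (left (90° counter-clockwise)) -> South
  L (left (90° counter-clockwise)) -> East
Final: East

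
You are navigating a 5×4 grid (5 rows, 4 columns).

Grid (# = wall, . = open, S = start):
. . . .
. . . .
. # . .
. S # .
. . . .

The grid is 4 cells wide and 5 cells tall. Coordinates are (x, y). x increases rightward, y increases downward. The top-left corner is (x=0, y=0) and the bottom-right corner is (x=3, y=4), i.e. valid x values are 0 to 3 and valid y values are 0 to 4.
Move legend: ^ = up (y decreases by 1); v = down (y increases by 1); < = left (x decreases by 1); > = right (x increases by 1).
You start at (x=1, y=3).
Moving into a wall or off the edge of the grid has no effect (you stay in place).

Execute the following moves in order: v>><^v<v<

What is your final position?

Start: (x=1, y=3)
  v (down): (x=1, y=3) -> (x=1, y=4)
  > (right): (x=1, y=4) -> (x=2, y=4)
  > (right): (x=2, y=4) -> (x=3, y=4)
  < (left): (x=3, y=4) -> (x=2, y=4)
  ^ (up): blocked, stay at (x=2, y=4)
  v (down): blocked, stay at (x=2, y=4)
  < (left): (x=2, y=4) -> (x=1, y=4)
  v (down): blocked, stay at (x=1, y=4)
  < (left): (x=1, y=4) -> (x=0, y=4)
Final: (x=0, y=4)

Answer: Final position: (x=0, y=4)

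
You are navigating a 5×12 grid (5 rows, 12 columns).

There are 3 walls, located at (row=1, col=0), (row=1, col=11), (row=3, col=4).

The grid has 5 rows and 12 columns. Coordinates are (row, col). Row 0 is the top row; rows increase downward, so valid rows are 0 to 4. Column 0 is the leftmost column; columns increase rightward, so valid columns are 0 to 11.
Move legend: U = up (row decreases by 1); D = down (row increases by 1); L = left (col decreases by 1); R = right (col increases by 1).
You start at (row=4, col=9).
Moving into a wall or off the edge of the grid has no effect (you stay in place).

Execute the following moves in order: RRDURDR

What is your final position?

Start: (row=4, col=9)
  R (right): (row=4, col=9) -> (row=4, col=10)
  R (right): (row=4, col=10) -> (row=4, col=11)
  D (down): blocked, stay at (row=4, col=11)
  U (up): (row=4, col=11) -> (row=3, col=11)
  R (right): blocked, stay at (row=3, col=11)
  D (down): (row=3, col=11) -> (row=4, col=11)
  R (right): blocked, stay at (row=4, col=11)
Final: (row=4, col=11)

Answer: Final position: (row=4, col=11)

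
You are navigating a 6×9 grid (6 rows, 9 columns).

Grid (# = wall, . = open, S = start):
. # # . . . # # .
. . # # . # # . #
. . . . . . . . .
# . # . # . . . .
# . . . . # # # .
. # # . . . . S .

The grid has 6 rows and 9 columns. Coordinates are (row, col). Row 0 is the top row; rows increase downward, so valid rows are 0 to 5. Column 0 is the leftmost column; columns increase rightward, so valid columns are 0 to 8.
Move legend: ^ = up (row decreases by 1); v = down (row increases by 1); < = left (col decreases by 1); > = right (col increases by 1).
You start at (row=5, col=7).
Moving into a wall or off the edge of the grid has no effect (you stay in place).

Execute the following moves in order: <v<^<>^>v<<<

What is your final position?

Answer: Final position: (row=5, col=3)

Derivation:
Start: (row=5, col=7)
  < (left): (row=5, col=7) -> (row=5, col=6)
  v (down): blocked, stay at (row=5, col=6)
  < (left): (row=5, col=6) -> (row=5, col=5)
  ^ (up): blocked, stay at (row=5, col=5)
  < (left): (row=5, col=5) -> (row=5, col=4)
  > (right): (row=5, col=4) -> (row=5, col=5)
  ^ (up): blocked, stay at (row=5, col=5)
  > (right): (row=5, col=5) -> (row=5, col=6)
  v (down): blocked, stay at (row=5, col=6)
  < (left): (row=5, col=6) -> (row=5, col=5)
  < (left): (row=5, col=5) -> (row=5, col=4)
  < (left): (row=5, col=4) -> (row=5, col=3)
Final: (row=5, col=3)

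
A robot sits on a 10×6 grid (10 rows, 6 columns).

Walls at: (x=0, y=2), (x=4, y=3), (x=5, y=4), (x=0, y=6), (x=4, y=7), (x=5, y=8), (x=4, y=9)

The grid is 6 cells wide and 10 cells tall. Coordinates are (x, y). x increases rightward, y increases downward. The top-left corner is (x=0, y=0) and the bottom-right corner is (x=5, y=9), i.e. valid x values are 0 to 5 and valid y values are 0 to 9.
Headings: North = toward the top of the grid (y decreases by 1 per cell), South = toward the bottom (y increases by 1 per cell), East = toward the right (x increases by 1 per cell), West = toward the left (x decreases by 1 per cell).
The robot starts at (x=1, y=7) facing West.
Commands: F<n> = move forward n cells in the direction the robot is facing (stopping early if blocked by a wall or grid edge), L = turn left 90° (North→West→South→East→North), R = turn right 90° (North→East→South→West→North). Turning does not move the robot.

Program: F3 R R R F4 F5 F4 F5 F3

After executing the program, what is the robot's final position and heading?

Answer: Final position: (x=0, y=9), facing South

Derivation:
Start: (x=1, y=7), facing West
  F3: move forward 1/3 (blocked), now at (x=0, y=7)
  R: turn right, now facing North
  R: turn right, now facing East
  R: turn right, now facing South
  F4: move forward 2/4 (blocked), now at (x=0, y=9)
  F5: move forward 0/5 (blocked), now at (x=0, y=9)
  F4: move forward 0/4 (blocked), now at (x=0, y=9)
  F5: move forward 0/5 (blocked), now at (x=0, y=9)
  F3: move forward 0/3 (blocked), now at (x=0, y=9)
Final: (x=0, y=9), facing South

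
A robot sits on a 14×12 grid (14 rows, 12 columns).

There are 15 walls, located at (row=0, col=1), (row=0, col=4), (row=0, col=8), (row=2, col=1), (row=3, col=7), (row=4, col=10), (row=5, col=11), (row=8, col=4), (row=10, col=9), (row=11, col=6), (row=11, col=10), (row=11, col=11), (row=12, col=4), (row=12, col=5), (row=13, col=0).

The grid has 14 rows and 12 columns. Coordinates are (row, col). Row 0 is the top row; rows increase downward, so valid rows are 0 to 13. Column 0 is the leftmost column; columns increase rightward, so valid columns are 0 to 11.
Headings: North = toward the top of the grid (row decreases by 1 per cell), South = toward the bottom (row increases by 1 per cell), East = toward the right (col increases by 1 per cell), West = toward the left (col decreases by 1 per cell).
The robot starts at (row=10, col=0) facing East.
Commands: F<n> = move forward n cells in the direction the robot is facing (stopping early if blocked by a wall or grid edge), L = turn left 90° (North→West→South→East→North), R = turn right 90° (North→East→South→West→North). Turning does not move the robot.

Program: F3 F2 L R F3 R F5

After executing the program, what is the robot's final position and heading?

Start: (row=10, col=0), facing East
  F3: move forward 3, now at (row=10, col=3)
  F2: move forward 2, now at (row=10, col=5)
  L: turn left, now facing North
  R: turn right, now facing East
  F3: move forward 3, now at (row=10, col=8)
  R: turn right, now facing South
  F5: move forward 3/5 (blocked), now at (row=13, col=8)
Final: (row=13, col=8), facing South

Answer: Final position: (row=13, col=8), facing South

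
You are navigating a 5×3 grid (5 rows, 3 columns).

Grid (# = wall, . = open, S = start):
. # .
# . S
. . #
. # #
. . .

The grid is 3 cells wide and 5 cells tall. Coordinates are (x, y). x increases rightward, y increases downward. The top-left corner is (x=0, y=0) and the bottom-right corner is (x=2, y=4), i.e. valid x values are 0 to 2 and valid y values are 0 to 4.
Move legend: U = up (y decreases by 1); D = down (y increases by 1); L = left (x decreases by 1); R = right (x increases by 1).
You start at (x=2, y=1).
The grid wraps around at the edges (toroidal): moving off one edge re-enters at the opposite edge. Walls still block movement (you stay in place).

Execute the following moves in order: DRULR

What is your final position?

Answer: Final position: (x=0, y=0)

Derivation:
Start: (x=2, y=1)
  D (down): blocked, stay at (x=2, y=1)
  R (right): blocked, stay at (x=2, y=1)
  U (up): (x=2, y=1) -> (x=2, y=0)
  L (left): blocked, stay at (x=2, y=0)
  R (right): (x=2, y=0) -> (x=0, y=0)
Final: (x=0, y=0)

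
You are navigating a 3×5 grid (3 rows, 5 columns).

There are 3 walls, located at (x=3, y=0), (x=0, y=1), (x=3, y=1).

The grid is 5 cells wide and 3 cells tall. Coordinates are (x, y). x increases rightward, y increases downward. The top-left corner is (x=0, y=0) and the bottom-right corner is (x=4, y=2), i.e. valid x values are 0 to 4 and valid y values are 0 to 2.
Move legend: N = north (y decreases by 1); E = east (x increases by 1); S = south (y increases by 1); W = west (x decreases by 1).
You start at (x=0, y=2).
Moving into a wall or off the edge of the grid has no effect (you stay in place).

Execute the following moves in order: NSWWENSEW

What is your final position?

Start: (x=0, y=2)
  N (north): blocked, stay at (x=0, y=2)
  S (south): blocked, stay at (x=0, y=2)
  W (west): blocked, stay at (x=0, y=2)
  W (west): blocked, stay at (x=0, y=2)
  E (east): (x=0, y=2) -> (x=1, y=2)
  N (north): (x=1, y=2) -> (x=1, y=1)
  S (south): (x=1, y=1) -> (x=1, y=2)
  E (east): (x=1, y=2) -> (x=2, y=2)
  W (west): (x=2, y=2) -> (x=1, y=2)
Final: (x=1, y=2)

Answer: Final position: (x=1, y=2)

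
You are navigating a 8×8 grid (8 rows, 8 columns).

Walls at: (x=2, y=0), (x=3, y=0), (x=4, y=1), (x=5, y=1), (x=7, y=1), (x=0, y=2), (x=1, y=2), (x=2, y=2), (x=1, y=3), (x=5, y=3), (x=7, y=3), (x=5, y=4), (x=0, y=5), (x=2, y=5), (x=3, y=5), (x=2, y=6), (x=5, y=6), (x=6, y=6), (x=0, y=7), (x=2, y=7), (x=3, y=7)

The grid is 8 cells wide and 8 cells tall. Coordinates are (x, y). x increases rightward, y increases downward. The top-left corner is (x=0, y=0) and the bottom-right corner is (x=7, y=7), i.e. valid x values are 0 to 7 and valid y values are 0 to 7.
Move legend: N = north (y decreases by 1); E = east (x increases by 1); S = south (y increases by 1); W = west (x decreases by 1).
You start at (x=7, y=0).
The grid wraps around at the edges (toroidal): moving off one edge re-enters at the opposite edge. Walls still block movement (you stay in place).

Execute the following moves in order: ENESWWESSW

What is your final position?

Start: (x=7, y=0)
  E (east): (x=7, y=0) -> (x=0, y=0)
  N (north): blocked, stay at (x=0, y=0)
  E (east): (x=0, y=0) -> (x=1, y=0)
  S (south): (x=1, y=0) -> (x=1, y=1)
  W (west): (x=1, y=1) -> (x=0, y=1)
  W (west): blocked, stay at (x=0, y=1)
  E (east): (x=0, y=1) -> (x=1, y=1)
  S (south): blocked, stay at (x=1, y=1)
  S (south): blocked, stay at (x=1, y=1)
  W (west): (x=1, y=1) -> (x=0, y=1)
Final: (x=0, y=1)

Answer: Final position: (x=0, y=1)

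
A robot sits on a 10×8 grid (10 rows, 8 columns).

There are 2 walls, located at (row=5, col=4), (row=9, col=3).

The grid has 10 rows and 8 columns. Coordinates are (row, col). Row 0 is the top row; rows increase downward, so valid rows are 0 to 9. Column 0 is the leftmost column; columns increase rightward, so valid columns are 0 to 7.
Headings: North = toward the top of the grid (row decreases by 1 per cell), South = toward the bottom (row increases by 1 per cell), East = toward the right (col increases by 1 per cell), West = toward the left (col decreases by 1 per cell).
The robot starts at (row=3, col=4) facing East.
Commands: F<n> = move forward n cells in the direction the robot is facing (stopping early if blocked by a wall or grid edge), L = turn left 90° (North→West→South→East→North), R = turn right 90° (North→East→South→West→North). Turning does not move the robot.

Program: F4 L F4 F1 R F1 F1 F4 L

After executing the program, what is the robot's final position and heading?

Start: (row=3, col=4), facing East
  F4: move forward 3/4 (blocked), now at (row=3, col=7)
  L: turn left, now facing North
  F4: move forward 3/4 (blocked), now at (row=0, col=7)
  F1: move forward 0/1 (blocked), now at (row=0, col=7)
  R: turn right, now facing East
  F1: move forward 0/1 (blocked), now at (row=0, col=7)
  F1: move forward 0/1 (blocked), now at (row=0, col=7)
  F4: move forward 0/4 (blocked), now at (row=0, col=7)
  L: turn left, now facing North
Final: (row=0, col=7), facing North

Answer: Final position: (row=0, col=7), facing North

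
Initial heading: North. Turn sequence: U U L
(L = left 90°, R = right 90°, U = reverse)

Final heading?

Answer: Final heading: West

Derivation:
Start: North
  U (U-turn (180°)) -> South
  U (U-turn (180°)) -> North
  L (left (90° counter-clockwise)) -> West
Final: West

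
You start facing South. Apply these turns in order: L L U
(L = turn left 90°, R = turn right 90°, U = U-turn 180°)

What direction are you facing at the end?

Answer: Final heading: South

Derivation:
Start: South
  L (left (90° counter-clockwise)) -> East
  L (left (90° counter-clockwise)) -> North
  U (U-turn (180°)) -> South
Final: South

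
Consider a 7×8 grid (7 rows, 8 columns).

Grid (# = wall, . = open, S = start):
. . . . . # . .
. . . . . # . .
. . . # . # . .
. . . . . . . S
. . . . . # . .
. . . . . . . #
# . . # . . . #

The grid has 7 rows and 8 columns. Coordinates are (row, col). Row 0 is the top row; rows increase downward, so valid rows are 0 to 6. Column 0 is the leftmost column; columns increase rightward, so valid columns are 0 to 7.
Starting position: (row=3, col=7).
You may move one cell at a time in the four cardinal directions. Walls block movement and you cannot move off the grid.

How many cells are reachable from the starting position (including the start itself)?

Answer: Reachable cells: 47

Derivation:
BFS flood-fill from (row=3, col=7):
  Distance 0: (row=3, col=7)
  Distance 1: (row=2, col=7), (row=3, col=6), (row=4, col=7)
  Distance 2: (row=1, col=7), (row=2, col=6), (row=3, col=5), (row=4, col=6)
  Distance 3: (row=0, col=7), (row=1, col=6), (row=3, col=4), (row=5, col=6)
  Distance 4: (row=0, col=6), (row=2, col=4), (row=3, col=3), (row=4, col=4), (row=5, col=5), (row=6, col=6)
  Distance 5: (row=1, col=4), (row=3, col=2), (row=4, col=3), (row=5, col=4), (row=6, col=5)
  Distance 6: (row=0, col=4), (row=1, col=3), (row=2, col=2), (row=3, col=1), (row=4, col=2), (row=5, col=3), (row=6, col=4)
  Distance 7: (row=0, col=3), (row=1, col=2), (row=2, col=1), (row=3, col=0), (row=4, col=1), (row=5, col=2)
  Distance 8: (row=0, col=2), (row=1, col=1), (row=2, col=0), (row=4, col=0), (row=5, col=1), (row=6, col=2)
  Distance 9: (row=0, col=1), (row=1, col=0), (row=5, col=0), (row=6, col=1)
  Distance 10: (row=0, col=0)
Total reachable: 47 (grid has 47 open cells total)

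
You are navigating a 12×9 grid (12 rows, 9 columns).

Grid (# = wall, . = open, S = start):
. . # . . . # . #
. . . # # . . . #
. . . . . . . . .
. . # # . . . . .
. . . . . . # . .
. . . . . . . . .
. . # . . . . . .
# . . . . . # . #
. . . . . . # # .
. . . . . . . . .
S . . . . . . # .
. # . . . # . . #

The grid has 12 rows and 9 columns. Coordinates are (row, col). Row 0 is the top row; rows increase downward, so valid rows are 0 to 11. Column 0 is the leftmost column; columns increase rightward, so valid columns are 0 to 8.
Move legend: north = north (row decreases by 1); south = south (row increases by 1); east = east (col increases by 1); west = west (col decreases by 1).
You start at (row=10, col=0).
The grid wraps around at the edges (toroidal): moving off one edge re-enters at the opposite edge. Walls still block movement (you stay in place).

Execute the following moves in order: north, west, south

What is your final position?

Start: (row=10, col=0)
  north (north): (row=10, col=0) -> (row=9, col=0)
  west (west): (row=9, col=0) -> (row=9, col=8)
  south (south): (row=9, col=8) -> (row=10, col=8)
Final: (row=10, col=8)

Answer: Final position: (row=10, col=8)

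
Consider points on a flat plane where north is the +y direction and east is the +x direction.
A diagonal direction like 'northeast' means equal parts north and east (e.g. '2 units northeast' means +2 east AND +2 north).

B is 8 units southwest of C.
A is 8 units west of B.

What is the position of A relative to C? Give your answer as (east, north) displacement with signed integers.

Place C at the origin (east=0, north=0).
  B is 8 units southwest of C: delta (east=-8, north=-8); B at (east=-8, north=-8).
  A is 8 units west of B: delta (east=-8, north=+0); A at (east=-16, north=-8).
Therefore A relative to C: (east=-16, north=-8).

Answer: A is at (east=-16, north=-8) relative to C.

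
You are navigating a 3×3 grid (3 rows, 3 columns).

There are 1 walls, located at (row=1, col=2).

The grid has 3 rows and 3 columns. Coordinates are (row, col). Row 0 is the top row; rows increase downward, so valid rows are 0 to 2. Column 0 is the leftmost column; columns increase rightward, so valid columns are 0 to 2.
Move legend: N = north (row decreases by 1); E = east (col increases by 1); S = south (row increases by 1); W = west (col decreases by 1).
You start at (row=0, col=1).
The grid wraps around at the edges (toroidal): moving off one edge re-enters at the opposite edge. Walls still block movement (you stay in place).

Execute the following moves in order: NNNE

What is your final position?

Start: (row=0, col=1)
  N (north): (row=0, col=1) -> (row=2, col=1)
  N (north): (row=2, col=1) -> (row=1, col=1)
  N (north): (row=1, col=1) -> (row=0, col=1)
  E (east): (row=0, col=1) -> (row=0, col=2)
Final: (row=0, col=2)

Answer: Final position: (row=0, col=2)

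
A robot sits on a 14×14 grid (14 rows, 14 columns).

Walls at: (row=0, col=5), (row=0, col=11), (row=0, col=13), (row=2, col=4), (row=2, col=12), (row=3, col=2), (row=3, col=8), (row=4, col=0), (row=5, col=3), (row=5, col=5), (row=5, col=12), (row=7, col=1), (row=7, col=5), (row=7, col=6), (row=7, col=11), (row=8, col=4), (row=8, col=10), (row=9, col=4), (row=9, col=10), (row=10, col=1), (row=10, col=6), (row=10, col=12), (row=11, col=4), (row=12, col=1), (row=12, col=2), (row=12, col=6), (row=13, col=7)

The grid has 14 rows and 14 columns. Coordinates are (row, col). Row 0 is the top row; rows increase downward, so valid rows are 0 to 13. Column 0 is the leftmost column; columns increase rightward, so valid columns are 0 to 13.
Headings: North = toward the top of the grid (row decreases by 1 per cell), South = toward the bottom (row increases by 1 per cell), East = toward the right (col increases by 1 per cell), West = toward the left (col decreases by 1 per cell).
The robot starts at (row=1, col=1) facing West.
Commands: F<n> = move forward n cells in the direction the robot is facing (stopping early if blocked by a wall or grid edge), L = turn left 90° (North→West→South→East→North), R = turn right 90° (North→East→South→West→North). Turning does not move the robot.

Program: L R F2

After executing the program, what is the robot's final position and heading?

Answer: Final position: (row=1, col=0), facing West

Derivation:
Start: (row=1, col=1), facing West
  L: turn left, now facing South
  R: turn right, now facing West
  F2: move forward 1/2 (blocked), now at (row=1, col=0)
Final: (row=1, col=0), facing West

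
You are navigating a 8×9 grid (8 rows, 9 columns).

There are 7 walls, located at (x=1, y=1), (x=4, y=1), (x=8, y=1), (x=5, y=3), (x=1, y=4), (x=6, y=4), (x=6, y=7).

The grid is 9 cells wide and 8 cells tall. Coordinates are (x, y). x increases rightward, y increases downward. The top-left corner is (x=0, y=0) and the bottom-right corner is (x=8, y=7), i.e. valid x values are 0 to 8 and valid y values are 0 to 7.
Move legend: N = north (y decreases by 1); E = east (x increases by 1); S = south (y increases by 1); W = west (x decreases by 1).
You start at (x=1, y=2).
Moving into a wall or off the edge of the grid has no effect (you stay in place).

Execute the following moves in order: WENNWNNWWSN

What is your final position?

Start: (x=1, y=2)
  W (west): (x=1, y=2) -> (x=0, y=2)
  E (east): (x=0, y=2) -> (x=1, y=2)
  N (north): blocked, stay at (x=1, y=2)
  N (north): blocked, stay at (x=1, y=2)
  W (west): (x=1, y=2) -> (x=0, y=2)
  N (north): (x=0, y=2) -> (x=0, y=1)
  N (north): (x=0, y=1) -> (x=0, y=0)
  W (west): blocked, stay at (x=0, y=0)
  W (west): blocked, stay at (x=0, y=0)
  S (south): (x=0, y=0) -> (x=0, y=1)
  N (north): (x=0, y=1) -> (x=0, y=0)
Final: (x=0, y=0)

Answer: Final position: (x=0, y=0)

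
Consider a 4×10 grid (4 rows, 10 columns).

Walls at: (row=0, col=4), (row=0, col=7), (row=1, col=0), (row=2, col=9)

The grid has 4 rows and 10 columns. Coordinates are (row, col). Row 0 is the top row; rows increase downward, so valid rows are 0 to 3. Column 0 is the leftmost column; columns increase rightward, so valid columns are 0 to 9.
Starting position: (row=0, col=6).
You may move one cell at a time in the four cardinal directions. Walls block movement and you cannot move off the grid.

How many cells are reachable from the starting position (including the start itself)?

Answer: Reachable cells: 36

Derivation:
BFS flood-fill from (row=0, col=6):
  Distance 0: (row=0, col=6)
  Distance 1: (row=0, col=5), (row=1, col=6)
  Distance 2: (row=1, col=5), (row=1, col=7), (row=2, col=6)
  Distance 3: (row=1, col=4), (row=1, col=8), (row=2, col=5), (row=2, col=7), (row=3, col=6)
  Distance 4: (row=0, col=8), (row=1, col=3), (row=1, col=9), (row=2, col=4), (row=2, col=8), (row=3, col=5), (row=3, col=7)
  Distance 5: (row=0, col=3), (row=0, col=9), (row=1, col=2), (row=2, col=3), (row=3, col=4), (row=3, col=8)
  Distance 6: (row=0, col=2), (row=1, col=1), (row=2, col=2), (row=3, col=3), (row=3, col=9)
  Distance 7: (row=0, col=1), (row=2, col=1), (row=3, col=2)
  Distance 8: (row=0, col=0), (row=2, col=0), (row=3, col=1)
  Distance 9: (row=3, col=0)
Total reachable: 36 (grid has 36 open cells total)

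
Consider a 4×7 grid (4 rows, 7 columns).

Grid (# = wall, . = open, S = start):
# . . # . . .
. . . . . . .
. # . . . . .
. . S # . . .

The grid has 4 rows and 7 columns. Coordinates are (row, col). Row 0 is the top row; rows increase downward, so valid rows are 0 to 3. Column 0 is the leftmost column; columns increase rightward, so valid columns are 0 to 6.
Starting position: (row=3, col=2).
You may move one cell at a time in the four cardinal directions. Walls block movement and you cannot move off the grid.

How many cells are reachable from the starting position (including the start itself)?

Answer: Reachable cells: 24

Derivation:
BFS flood-fill from (row=3, col=2):
  Distance 0: (row=3, col=2)
  Distance 1: (row=2, col=2), (row=3, col=1)
  Distance 2: (row=1, col=2), (row=2, col=3), (row=3, col=0)
  Distance 3: (row=0, col=2), (row=1, col=1), (row=1, col=3), (row=2, col=0), (row=2, col=4)
  Distance 4: (row=0, col=1), (row=1, col=0), (row=1, col=4), (row=2, col=5), (row=3, col=4)
  Distance 5: (row=0, col=4), (row=1, col=5), (row=2, col=6), (row=3, col=5)
  Distance 6: (row=0, col=5), (row=1, col=6), (row=3, col=6)
  Distance 7: (row=0, col=6)
Total reachable: 24 (grid has 24 open cells total)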